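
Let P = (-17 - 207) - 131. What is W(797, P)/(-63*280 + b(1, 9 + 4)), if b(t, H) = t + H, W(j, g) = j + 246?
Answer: -149/2518 ≈ -0.059174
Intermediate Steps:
P = -355 (P = -224 - 131 = -355)
W(j, g) = 246 + j
b(t, H) = H + t
W(797, P)/(-63*280 + b(1, 9 + 4)) = (246 + 797)/(-63*280 + ((9 + 4) + 1)) = 1043/(-17640 + (13 + 1)) = 1043/(-17640 + 14) = 1043/(-17626) = 1043*(-1/17626) = -149/2518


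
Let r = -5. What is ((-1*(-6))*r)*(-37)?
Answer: 1110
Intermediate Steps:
((-1*(-6))*r)*(-37) = (-1*(-6)*(-5))*(-37) = (6*(-5))*(-37) = -30*(-37) = 1110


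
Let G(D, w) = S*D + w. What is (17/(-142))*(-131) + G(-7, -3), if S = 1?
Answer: 807/142 ≈ 5.6831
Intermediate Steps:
G(D, w) = D + w (G(D, w) = 1*D + w = D + w)
(17/(-142))*(-131) + G(-7, -3) = (17/(-142))*(-131) + (-7 - 3) = (17*(-1/142))*(-131) - 10 = -17/142*(-131) - 10 = 2227/142 - 10 = 807/142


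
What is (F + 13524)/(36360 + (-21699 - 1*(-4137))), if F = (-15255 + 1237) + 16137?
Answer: 15643/18798 ≈ 0.83216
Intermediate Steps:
F = 2119 (F = -14018 + 16137 = 2119)
(F + 13524)/(36360 + (-21699 - 1*(-4137))) = (2119 + 13524)/(36360 + (-21699 - 1*(-4137))) = 15643/(36360 + (-21699 + 4137)) = 15643/(36360 - 17562) = 15643/18798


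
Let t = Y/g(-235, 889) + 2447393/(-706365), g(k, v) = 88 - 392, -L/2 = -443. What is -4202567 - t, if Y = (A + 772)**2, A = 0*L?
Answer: -56376020649793/13420935 ≈ -4.2006e+6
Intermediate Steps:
L = 886 (L = -2*(-443) = 886)
g(k, v) = -304
A = 0 (A = 0*886 = 0)
Y = 595984 (Y = (0 + 772)**2 = 772**2 = 595984)
t = -26357890352/13420935 (t = 595984/(-304) + 2447393/(-706365) = 595984*(-1/304) + 2447393*(-1/706365) = -37249/19 - 2447393/706365 = -26357890352/13420935 ≈ -1963.9)
-4202567 - t = -4202567 - 1*(-26357890352/13420935) = -4202567 + 26357890352/13420935 = -56376020649793/13420935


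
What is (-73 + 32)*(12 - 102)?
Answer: 3690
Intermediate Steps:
(-73 + 32)*(12 - 102) = -41*(-90) = 3690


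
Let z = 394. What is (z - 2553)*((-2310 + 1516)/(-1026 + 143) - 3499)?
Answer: 6668768857/883 ≈ 7.5524e+6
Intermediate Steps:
(z - 2553)*((-2310 + 1516)/(-1026 + 143) - 3499) = (394 - 2553)*((-2310 + 1516)/(-1026 + 143) - 3499) = -2159*(-794/(-883) - 3499) = -2159*(-794*(-1/883) - 3499) = -2159*(794/883 - 3499) = -2159*(-3088823/883) = 6668768857/883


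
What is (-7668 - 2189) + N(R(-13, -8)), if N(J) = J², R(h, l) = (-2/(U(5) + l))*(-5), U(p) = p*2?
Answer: -9832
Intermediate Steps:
U(p) = 2*p
R(h, l) = 10/(10 + l) (R(h, l) = (-2/(2*5 + l))*(-5) = (-2/(10 + l))*(-5) = -2/(10 + l)*(-5) = 10/(10 + l))
(-7668 - 2189) + N(R(-13, -8)) = (-7668 - 2189) + (10/(10 - 8))² = -9857 + (10/2)² = -9857 + (10*(½))² = -9857 + 5² = -9857 + 25 = -9832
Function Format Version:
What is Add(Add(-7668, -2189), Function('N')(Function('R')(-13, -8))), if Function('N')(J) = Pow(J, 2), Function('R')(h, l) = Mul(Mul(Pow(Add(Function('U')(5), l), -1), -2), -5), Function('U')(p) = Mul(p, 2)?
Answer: -9832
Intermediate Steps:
Function('U')(p) = Mul(2, p)
Function('R')(h, l) = Mul(10, Pow(Add(10, l), -1)) (Function('R')(h, l) = Mul(Mul(Pow(Add(Mul(2, 5), l), -1), -2), -5) = Mul(Mul(Pow(Add(10, l), -1), -2), -5) = Mul(Mul(-2, Pow(Add(10, l), -1)), -5) = Mul(10, Pow(Add(10, l), -1)))
Add(Add(-7668, -2189), Function('N')(Function('R')(-13, -8))) = Add(Add(-7668, -2189), Pow(Mul(10, Pow(Add(10, -8), -1)), 2)) = Add(-9857, Pow(Mul(10, Pow(2, -1)), 2)) = Add(-9857, Pow(Mul(10, Rational(1, 2)), 2)) = Add(-9857, Pow(5, 2)) = Add(-9857, 25) = -9832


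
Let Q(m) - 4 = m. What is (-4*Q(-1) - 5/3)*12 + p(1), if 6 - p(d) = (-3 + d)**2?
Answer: -162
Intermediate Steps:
p(d) = 6 - (-3 + d)**2
Q(m) = 4 + m
(-4*Q(-1) - 5/3)*12 + p(1) = (-4*(4 - 1) - 5/3)*12 + (6 - (-3 + 1)**2) = (-4*3 - 5*1/3)*12 + (6 - 1*(-2)**2) = (-12 - 5/3)*12 + (6 - 1*4) = -41/3*12 + (6 - 4) = -164 + 2 = -162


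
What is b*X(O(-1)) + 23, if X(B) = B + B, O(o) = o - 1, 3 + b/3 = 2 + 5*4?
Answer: -205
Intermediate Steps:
b = 57 (b = -9 + 3*(2 + 5*4) = -9 + 3*(2 + 20) = -9 + 3*22 = -9 + 66 = 57)
O(o) = -1 + o
X(B) = 2*B
b*X(O(-1)) + 23 = 57*(2*(-1 - 1)) + 23 = 57*(2*(-2)) + 23 = 57*(-4) + 23 = -228 + 23 = -205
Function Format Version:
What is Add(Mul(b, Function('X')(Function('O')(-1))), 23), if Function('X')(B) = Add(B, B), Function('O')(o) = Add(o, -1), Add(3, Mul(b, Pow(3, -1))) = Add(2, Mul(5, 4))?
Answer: -205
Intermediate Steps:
b = 57 (b = Add(-9, Mul(3, Add(2, Mul(5, 4)))) = Add(-9, Mul(3, Add(2, 20))) = Add(-9, Mul(3, 22)) = Add(-9, 66) = 57)
Function('O')(o) = Add(-1, o)
Function('X')(B) = Mul(2, B)
Add(Mul(b, Function('X')(Function('O')(-1))), 23) = Add(Mul(57, Mul(2, Add(-1, -1))), 23) = Add(Mul(57, Mul(2, -2)), 23) = Add(Mul(57, -4), 23) = Add(-228, 23) = -205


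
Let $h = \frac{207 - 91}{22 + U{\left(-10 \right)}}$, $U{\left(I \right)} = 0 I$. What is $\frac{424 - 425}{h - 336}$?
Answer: $\frac{11}{3638} \approx 0.0030236$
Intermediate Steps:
$U{\left(I \right)} = 0$
$h = \frac{58}{11}$ ($h = \frac{207 - 91}{22 + 0} = \frac{116}{22} = 116 \cdot \frac{1}{22} = \frac{58}{11} \approx 5.2727$)
$\frac{424 - 425}{h - 336} = \frac{424 - 425}{\frac{58}{11} - 336} = - \frac{1}{- \frac{3638}{11}} = \left(-1\right) \left(- \frac{11}{3638}\right) = \frac{11}{3638}$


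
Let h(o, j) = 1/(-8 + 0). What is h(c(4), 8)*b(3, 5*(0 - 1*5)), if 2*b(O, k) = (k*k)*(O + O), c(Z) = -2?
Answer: -1875/8 ≈ -234.38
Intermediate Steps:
h(o, j) = -⅛ (h(o, j) = 1/(-8) = -⅛)
b(O, k) = O*k² (b(O, k) = ((k*k)*(O + O))/2 = (k²*(2*O))/2 = (2*O*k²)/2 = O*k²)
h(c(4), 8)*b(3, 5*(0 - 1*5)) = -3*(5*(0 - 1*5))²/8 = -3*(5*(0 - 5))²/8 = -3*(5*(-5))²/8 = -3*(-25)²/8 = -3*625/8 = -⅛*1875 = -1875/8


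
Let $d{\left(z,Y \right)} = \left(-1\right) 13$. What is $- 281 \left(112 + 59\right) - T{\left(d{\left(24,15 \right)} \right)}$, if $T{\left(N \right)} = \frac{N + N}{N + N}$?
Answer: $-48052$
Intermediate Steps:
$d{\left(z,Y \right)} = -13$
$T{\left(N \right)} = 1$ ($T{\left(N \right)} = \frac{2 N}{2 N} = 2 N \frac{1}{2 N} = 1$)
$- 281 \left(112 + 59\right) - T{\left(d{\left(24,15 \right)} \right)} = - 281 \left(112 + 59\right) - 1 = \left(-281\right) 171 - 1 = -48051 - 1 = -48052$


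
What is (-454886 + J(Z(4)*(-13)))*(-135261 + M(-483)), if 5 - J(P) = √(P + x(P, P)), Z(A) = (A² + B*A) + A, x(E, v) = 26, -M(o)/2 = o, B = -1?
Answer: 61088243895 + 134295*I*√182 ≈ 6.1088e+10 + 1.8117e+6*I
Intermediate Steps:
M(o) = -2*o
Z(A) = A² (Z(A) = (A² - A) + A = A²)
J(P) = 5 - √(26 + P) (J(P) = 5 - √(P + 26) = 5 - √(26 + P))
(-454886 + J(Z(4)*(-13)))*(-135261 + M(-483)) = (-454886 + (5 - √(26 + 4²*(-13))))*(-135261 - 2*(-483)) = (-454886 + (5 - √(26 + 16*(-13))))*(-135261 + 966) = (-454886 + (5 - √(26 - 208)))*(-134295) = (-454886 + (5 - √(-182)))*(-134295) = (-454886 + (5 - I*√182))*(-134295) = (-454881 - I*√182)*(-134295) = 61088243895 + 134295*I*√182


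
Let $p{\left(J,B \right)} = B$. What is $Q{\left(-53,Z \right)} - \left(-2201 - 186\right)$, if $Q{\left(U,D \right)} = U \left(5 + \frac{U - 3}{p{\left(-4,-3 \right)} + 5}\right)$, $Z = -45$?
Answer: $3606$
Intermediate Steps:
$Q{\left(U,D \right)} = U \left(\frac{7}{2} + \frac{U}{2}\right)$ ($Q{\left(U,D \right)} = U \left(5 + \frac{U - 3}{-3 + 5}\right) = U \left(5 + \frac{-3 + U}{2}\right) = U \left(5 + \left(-3 + U\right) \frac{1}{2}\right) = U \left(5 + \left(- \frac{3}{2} + \frac{U}{2}\right)\right) = U \left(\frac{7}{2} + \frac{U}{2}\right)$)
$Q{\left(-53,Z \right)} - \left(-2201 - 186\right) = \frac{1}{2} \left(-53\right) \left(7 - 53\right) - \left(-2201 - 186\right) = \frac{1}{2} \left(-53\right) \left(-46\right) - -2387 = 1219 + 2387 = 3606$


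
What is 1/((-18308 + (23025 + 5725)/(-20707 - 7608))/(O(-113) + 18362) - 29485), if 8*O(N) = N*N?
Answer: -82198445/2423696557337 ≈ -3.3915e-5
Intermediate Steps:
O(N) = N²/8 (O(N) = (N*N)/8 = N²/8)
1/((-18308 + (23025 + 5725)/(-20707 - 7608))/(O(-113) + 18362) - 29485) = 1/((-18308 + (23025 + 5725)/(-20707 - 7608))/((⅛)*(-113)² + 18362) - 29485) = 1/((-18308 + 28750/(-28315))/((⅛)*12769 + 18362) - 29485) = 1/((-18308 + 28750*(-1/28315))/(12769/8 + 18362) - 29485) = 1/((-18308 - 5750/5663)/(159665/8) - 29485) = 1/(-103683954/5663*8/159665 - 29485) = 1/(-75406512/82198445 - 29485) = 1/(-2423696557337/82198445) = -82198445/2423696557337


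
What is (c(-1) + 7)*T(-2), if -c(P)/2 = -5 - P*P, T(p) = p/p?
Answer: 19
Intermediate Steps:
T(p) = 1
c(P) = 10 + 2*P**2 (c(P) = -2*(-5 - P*P) = -2*(-5 - P**2) = 10 + 2*P**2)
(c(-1) + 7)*T(-2) = ((10 + 2*(-1)**2) + 7)*1 = ((10 + 2*1) + 7)*1 = ((10 + 2) + 7)*1 = (12 + 7)*1 = 19*1 = 19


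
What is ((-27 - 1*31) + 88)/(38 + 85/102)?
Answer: 180/233 ≈ 0.77253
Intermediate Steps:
((-27 - 1*31) + 88)/(38 + 85/102) = ((-27 - 31) + 88)/(38 + 85*(1/102)) = (-58 + 88)/(38 + ⅚) = 30/(233/6) = 30*(6/233) = 180/233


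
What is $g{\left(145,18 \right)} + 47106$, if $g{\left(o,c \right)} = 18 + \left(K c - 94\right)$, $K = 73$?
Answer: $48344$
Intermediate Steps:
$g{\left(o,c \right)} = -76 + 73 c$ ($g{\left(o,c \right)} = 18 + \left(73 c - 94\right) = 18 + \left(-94 + 73 c\right) = -76 + 73 c$)
$g{\left(145,18 \right)} + 47106 = \left(-76 + 73 \cdot 18\right) + 47106 = \left(-76 + 1314\right) + 47106 = 1238 + 47106 = 48344$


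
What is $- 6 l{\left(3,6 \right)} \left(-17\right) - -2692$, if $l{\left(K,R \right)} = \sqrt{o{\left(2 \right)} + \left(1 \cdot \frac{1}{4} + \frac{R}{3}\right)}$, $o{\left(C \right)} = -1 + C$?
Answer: $2692 + 51 \sqrt{13} \approx 2875.9$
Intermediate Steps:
$l{\left(K,R \right)} = \sqrt{\frac{5}{4} + \frac{R}{3}}$ ($l{\left(K,R \right)} = \sqrt{\left(-1 + 2\right) + \left(1 \cdot \frac{1}{4} + \frac{R}{3}\right)} = \sqrt{1 + \left(1 \cdot \frac{1}{4} + R \frac{1}{3}\right)} = \sqrt{1 + \left(\frac{1}{4} + \frac{R}{3}\right)} = \sqrt{\frac{5}{4} + \frac{R}{3}}$)
$- 6 l{\left(3,6 \right)} \left(-17\right) - -2692 = - 6 \frac{\sqrt{45 + 12 \cdot 6}}{6} \left(-17\right) - -2692 = - 6 \frac{\sqrt{45 + 72}}{6} \left(-17\right) + 2692 = - 6 \frac{\sqrt{117}}{6} \left(-17\right) + 2692 = - 6 \frac{3 \sqrt{13}}{6} \left(-17\right) + 2692 = - 6 \frac{\sqrt{13}}{2} \left(-17\right) + 2692 = - 3 \sqrt{13} \left(-17\right) + 2692 = 51 \sqrt{13} + 2692 = 2692 + 51 \sqrt{13}$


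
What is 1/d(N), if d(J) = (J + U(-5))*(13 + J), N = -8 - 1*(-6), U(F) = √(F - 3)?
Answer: -1/66 - I*√2/66 ≈ -0.015152 - 0.021427*I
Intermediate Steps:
U(F) = √(-3 + F)
N = -2 (N = -8 + 6 = -2)
d(J) = (13 + J)*(J + 2*I*√2) (d(J) = (J + √(-3 - 5))*(13 + J) = (J + √(-8))*(13 + J) = (J + 2*I*√2)*(13 + J) = (13 + J)*(J + 2*I*√2))
1/d(N) = 1/((-2)² + 13*(-2) + 26*I*√2 + 2*I*(-2)*√2) = 1/(4 - 26 + 26*I*√2 - 4*I*√2) = 1/(-22 + 22*I*√2)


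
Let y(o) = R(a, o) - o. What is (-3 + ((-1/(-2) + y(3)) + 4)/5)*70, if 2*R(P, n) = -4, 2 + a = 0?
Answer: -217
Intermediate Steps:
a = -2 (a = -2 + 0 = -2)
R(P, n) = -2 (R(P, n) = (½)*(-4) = -2)
y(o) = -2 - o
(-3 + ((-1/(-2) + y(3)) + 4)/5)*70 = (-3 + ((-1/(-2) + (-2 - 1*3)) + 4)/5)*70 = (-3 + ((-1*(-½) + (-2 - 3)) + 4)*(⅕))*70 = (-3 + ((½ - 5) + 4)*(⅕))*70 = (-3 + (-9/2 + 4)*(⅕))*70 = (-3 - ½*⅕)*70 = (-3 - ⅒)*70 = -31/10*70 = -217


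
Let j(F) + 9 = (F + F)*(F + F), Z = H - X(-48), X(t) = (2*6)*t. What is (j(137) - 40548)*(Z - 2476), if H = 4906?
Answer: 103764114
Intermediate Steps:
X(t) = 12*t
Z = 5482 (Z = 4906 - 12*(-48) = 4906 - 1*(-576) = 4906 + 576 = 5482)
j(F) = -9 + 4*F² (j(F) = -9 + (F + F)*(F + F) = -9 + (2*F)*(2*F) = -9 + 4*F²)
(j(137) - 40548)*(Z - 2476) = ((-9 + 4*137²) - 40548)*(5482 - 2476) = ((-9 + 4*18769) - 40548)*3006 = ((-9 + 75076) - 40548)*3006 = (75067 - 40548)*3006 = 34519*3006 = 103764114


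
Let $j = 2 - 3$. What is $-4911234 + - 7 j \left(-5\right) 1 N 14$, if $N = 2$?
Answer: $-4912214$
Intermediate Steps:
$j = -1$
$-4911234 + - 7 j \left(-5\right) 1 N 14 = -4911234 + - 7 \left(-1\right) \left(-5\right) 1 \cdot 2 \cdot 14 = -4911234 + - 7 \cdot 5 \cdot 1 \cdot 28 = -4911234 + \left(-7\right) 5 \cdot 28 = -4911234 - 980 = -4912214$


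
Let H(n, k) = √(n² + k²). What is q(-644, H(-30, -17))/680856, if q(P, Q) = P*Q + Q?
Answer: -643*√1189/680856 ≈ -0.032565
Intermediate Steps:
H(n, k) = √(k² + n²)
q(P, Q) = Q + P*Q
q(-644, H(-30, -17))/680856 = (√((-17)² + (-30)²)*(1 - 644))/680856 = (√(289 + 900)*(-643))*(1/680856) = (√1189*(-643))*(1/680856) = -643*√1189*(1/680856) = -643*√1189/680856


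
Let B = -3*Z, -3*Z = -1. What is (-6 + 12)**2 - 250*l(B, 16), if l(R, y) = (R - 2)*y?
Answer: 12036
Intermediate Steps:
Z = 1/3 (Z = -1/3*(-1) = 1/3 ≈ 0.33333)
B = -1 (B = -3*1/3 = -1)
l(R, y) = y*(-2 + R) (l(R, y) = (-2 + R)*y = y*(-2 + R))
(-6 + 12)**2 - 250*l(B, 16) = (-6 + 12)**2 - 4000*(-2 - 1) = 6**2 - 4000*(-3) = 36 - 250*(-48) = 36 + 12000 = 12036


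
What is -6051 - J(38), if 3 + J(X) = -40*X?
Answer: -4528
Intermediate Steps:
J(X) = -3 - 40*X
-6051 - J(38) = -6051 - (-3 - 40*38) = -6051 - (-3 - 1520) = -6051 - 1*(-1523) = -6051 + 1523 = -4528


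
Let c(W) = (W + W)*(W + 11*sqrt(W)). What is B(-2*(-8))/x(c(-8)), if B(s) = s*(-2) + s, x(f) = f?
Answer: -1/129 - 11*I*sqrt(2)/516 ≈ -0.0077519 - 0.030148*I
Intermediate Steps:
c(W) = 2*W*(W + 11*sqrt(W)) (c(W) = (2*W)*(W + 11*sqrt(W)) = 2*W*(W + 11*sqrt(W)))
B(s) = -s (B(s) = -2*s + s = -s)
B(-2*(-8))/x(c(-8)) = (-(-2)*(-8))/(2*(-8)**2 + 22*(-8)**(3/2)) = (-1*16)/(2*64 + 22*(-16*I*sqrt(2))) = -16/(128 - 352*I*sqrt(2))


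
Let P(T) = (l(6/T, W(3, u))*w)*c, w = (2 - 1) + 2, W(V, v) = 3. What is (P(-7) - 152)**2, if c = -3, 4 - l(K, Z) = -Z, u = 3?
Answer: 46225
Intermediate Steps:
w = 3 (w = 1 + 2 = 3)
l(K, Z) = 4 + Z (l(K, Z) = 4 - (-1)*Z = 4 + Z)
P(T) = -63 (P(T) = ((4 + 3)*3)*(-3) = (7*3)*(-3) = 21*(-3) = -63)
(P(-7) - 152)**2 = (-63 - 152)**2 = (-215)**2 = 46225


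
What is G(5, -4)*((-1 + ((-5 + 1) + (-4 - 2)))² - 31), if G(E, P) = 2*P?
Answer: -720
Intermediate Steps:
G(5, -4)*((-1 + ((-5 + 1) + (-4 - 2)))² - 31) = (2*(-4))*((-1 + ((-5 + 1) + (-4 - 2)))² - 31) = -8*((-1 + (-4 - 6))² - 31) = -8*((-1 - 10)² - 31) = -8*((-11)² - 31) = -8*(121 - 31) = -8*90 = -720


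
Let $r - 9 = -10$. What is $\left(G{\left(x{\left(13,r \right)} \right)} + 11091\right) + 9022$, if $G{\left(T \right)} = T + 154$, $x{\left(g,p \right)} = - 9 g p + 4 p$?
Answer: $20380$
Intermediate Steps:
$r = -1$ ($r = 9 - 10 = -1$)
$x{\left(g,p \right)} = 4 p - 9 g p$ ($x{\left(g,p \right)} = - 9 g p + 4 p = 4 p - 9 g p$)
$G{\left(T \right)} = 154 + T$
$\left(G{\left(x{\left(13,r \right)} \right)} + 11091\right) + 9022 = \left(\left(154 - \left(4 - 117\right)\right) + 11091\right) + 9022 = \left(\left(154 - -113\right) + 11091\right) + 9022 = \left(\left(154 + 113\right) + 11091\right) + 9022 = \left(267 + 11091\right) + 9022 = 11358 + 9022 = 20380$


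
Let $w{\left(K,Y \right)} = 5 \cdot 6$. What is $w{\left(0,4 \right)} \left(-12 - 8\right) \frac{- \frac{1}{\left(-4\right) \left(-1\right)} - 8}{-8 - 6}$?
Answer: $- \frac{2475}{7} \approx -353.57$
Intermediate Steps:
$w{\left(K,Y \right)} = 30$
$w{\left(0,4 \right)} \left(-12 - 8\right) \frac{- \frac{1}{\left(-4\right) \left(-1\right)} - 8}{-8 - 6} = 30 \left(-12 - 8\right) \frac{- \frac{1}{\left(-4\right) \left(-1\right)} - 8}{-8 - 6} = 30 \left(- 20 \frac{- \frac{1}{4} - 8}{-14}\right) = 30 \left(- 20 \left(\left(-1\right) \frac{1}{4} - 8\right) \left(- \frac{1}{14}\right)\right) = 30 \left(- 20 \left(- \frac{1}{4} - 8\right) \left(- \frac{1}{14}\right)\right) = 30 \left(- 20 \left(\left(- \frac{33}{4}\right) \left(- \frac{1}{14}\right)\right)\right) = 30 \left(\left(-20\right) \frac{33}{56}\right) = 30 \left(- \frac{165}{14}\right) = - \frac{2475}{7}$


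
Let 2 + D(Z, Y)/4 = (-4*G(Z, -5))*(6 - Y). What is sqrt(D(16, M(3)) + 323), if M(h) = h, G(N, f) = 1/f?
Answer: sqrt(8115)/5 ≈ 18.017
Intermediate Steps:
D(Z, Y) = 56/5 - 16*Y/5 (D(Z, Y) = -8 + 4*((-4/(-5))*(6 - Y)) = -8 + 4*((-4*(-1/5))*(6 - Y)) = -8 + 4*(4*(6 - Y)/5) = -8 + 4*(24/5 - 4*Y/5) = -8 + (96/5 - 16*Y/5) = 56/5 - 16*Y/5)
sqrt(D(16, M(3)) + 323) = sqrt((56/5 - 16/5*3) + 323) = sqrt((56/5 - 48/5) + 323) = sqrt(8/5 + 323) = sqrt(1623/5) = sqrt(8115)/5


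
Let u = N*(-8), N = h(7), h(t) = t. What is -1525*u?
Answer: 85400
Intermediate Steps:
N = 7
u = -56 (u = 7*(-8) = -56)
-1525*u = -1525*(-56) = 85400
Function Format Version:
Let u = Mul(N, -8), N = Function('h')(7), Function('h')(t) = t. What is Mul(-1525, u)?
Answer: 85400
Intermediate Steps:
N = 7
u = -56 (u = Mul(7, -8) = -56)
Mul(-1525, u) = Mul(-1525, -56) = 85400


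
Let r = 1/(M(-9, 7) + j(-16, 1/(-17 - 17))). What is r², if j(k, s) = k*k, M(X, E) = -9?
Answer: 1/61009 ≈ 1.6391e-5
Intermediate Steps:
j(k, s) = k²
r = 1/247 (r = 1/(-9 + (-16)²) = 1/(-9 + 256) = 1/247 ≈ 0.0040486)
r² = (1/247)² = 1/61009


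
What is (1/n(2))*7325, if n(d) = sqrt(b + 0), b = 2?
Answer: 7325*sqrt(2)/2 ≈ 5179.6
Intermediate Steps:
n(d) = sqrt(2) (n(d) = sqrt(2 + 0) = sqrt(2))
(1/n(2))*7325 = (1/sqrt(2))*7325 = (1*(sqrt(2)/2))*7325 = (sqrt(2)/2)*7325 = 7325*sqrt(2)/2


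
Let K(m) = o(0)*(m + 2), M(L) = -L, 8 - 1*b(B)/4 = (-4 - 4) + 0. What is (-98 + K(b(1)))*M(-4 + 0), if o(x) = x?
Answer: -392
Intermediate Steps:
b(B) = 64 (b(B) = 32 - 4*((-4 - 4) + 0) = 32 - 4*(-8 + 0) = 32 - 4*(-8) = 32 + 32 = 64)
K(m) = 0 (K(m) = 0*(m + 2) = 0*(2 + m) = 0)
(-98 + K(b(1)))*M(-4 + 0) = (-98 + 0)*(-(-4 + 0)) = -(-98)*(-4) = -98*4 = -392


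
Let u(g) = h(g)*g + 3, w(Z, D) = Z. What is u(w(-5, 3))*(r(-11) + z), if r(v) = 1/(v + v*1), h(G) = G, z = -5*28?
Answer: -43134/11 ≈ -3921.3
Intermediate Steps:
z = -140
u(g) = 3 + g**2 (u(g) = g*g + 3 = g**2 + 3 = 3 + g**2)
r(v) = 1/(2*v) (r(v) = 1/(v + v) = 1/(2*v))
u(w(-5, 3))*(r(-11) + z) = (3 + (-5)**2)*((1/2)/(-11) - 140) = (3 + 25)*((1/2)*(-1/11) - 140) = 28*(-1/22 - 140) = 28*(-3081/22) = -43134/11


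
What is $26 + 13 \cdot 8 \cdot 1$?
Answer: $130$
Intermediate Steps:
$26 + 13 \cdot 8 \cdot 1 = 26 + 13 \cdot 8 = 26 + 104 = 130$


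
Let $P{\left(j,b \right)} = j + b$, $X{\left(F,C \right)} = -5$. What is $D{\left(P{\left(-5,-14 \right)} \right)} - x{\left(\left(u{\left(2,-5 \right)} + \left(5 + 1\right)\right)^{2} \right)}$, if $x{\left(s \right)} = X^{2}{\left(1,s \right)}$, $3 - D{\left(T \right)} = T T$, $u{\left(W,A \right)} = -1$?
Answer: $-383$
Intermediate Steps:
$P{\left(j,b \right)} = b + j$
$D{\left(T \right)} = 3 - T^{2}$ ($D{\left(T \right)} = 3 - T T = 3 - T^{2}$)
$x{\left(s \right)} = 25$ ($x{\left(s \right)} = \left(-5\right)^{2} = 25$)
$D{\left(P{\left(-5,-14 \right)} \right)} - x{\left(\left(u{\left(2,-5 \right)} + \left(5 + 1\right)\right)^{2} \right)} = \left(3 - \left(-14 - 5\right)^{2}\right) - 25 = \left(3 - \left(-19\right)^{2}\right) - 25 = \left(3 - 361\right) - 25 = -358 - 25 = -383$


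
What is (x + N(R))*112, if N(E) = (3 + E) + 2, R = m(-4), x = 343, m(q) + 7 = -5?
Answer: 37632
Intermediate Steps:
m(q) = -12 (m(q) = -7 - 5 = -12)
R = -12
N(E) = 5 + E
(x + N(R))*112 = (343 + (5 - 12))*112 = (343 - 7)*112 = 336*112 = 37632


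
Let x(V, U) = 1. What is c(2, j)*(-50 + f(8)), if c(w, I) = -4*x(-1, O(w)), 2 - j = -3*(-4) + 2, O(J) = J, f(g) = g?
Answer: 168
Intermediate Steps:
j = -12 (j = 2 - (-3*(-4) + 2) = 2 - (12 + 2) = 2 - 1*14 = 2 - 14 = -12)
c(w, I) = -4 (c(w, I) = -4*1 = -4)
c(2, j)*(-50 + f(8)) = -4*(-50 + 8) = -4*(-42) = 168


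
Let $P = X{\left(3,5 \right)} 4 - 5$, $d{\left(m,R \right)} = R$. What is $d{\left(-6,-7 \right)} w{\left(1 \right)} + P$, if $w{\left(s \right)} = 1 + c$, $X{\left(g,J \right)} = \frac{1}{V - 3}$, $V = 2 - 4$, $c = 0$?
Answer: $- \frac{64}{5} \approx -12.8$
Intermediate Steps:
$V = -2$
$X{\left(g,J \right)} = - \frac{1}{5}$ ($X{\left(g,J \right)} = \frac{1}{-2 - 3} = \frac{1}{-5} = - \frac{1}{5}$)
$w{\left(s \right)} = 1$ ($w{\left(s \right)} = 1 + 0 = 1$)
$P = - \frac{29}{5}$ ($P = \left(- \frac{1}{5}\right) 4 - 5 = - \frac{4}{5} - 5 = - \frac{29}{5} \approx -5.8$)
$d{\left(-6,-7 \right)} w{\left(1 \right)} + P = \left(-7\right) 1 - \frac{29}{5} = -7 - \frac{29}{5} = - \frac{64}{5}$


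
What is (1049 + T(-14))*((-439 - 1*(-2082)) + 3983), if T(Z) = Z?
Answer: 5822910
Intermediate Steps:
(1049 + T(-14))*((-439 - 1*(-2082)) + 3983) = (1049 - 14)*((-439 - 1*(-2082)) + 3983) = 1035*((-439 + 2082) + 3983) = 1035*(1643 + 3983) = 1035*5626 = 5822910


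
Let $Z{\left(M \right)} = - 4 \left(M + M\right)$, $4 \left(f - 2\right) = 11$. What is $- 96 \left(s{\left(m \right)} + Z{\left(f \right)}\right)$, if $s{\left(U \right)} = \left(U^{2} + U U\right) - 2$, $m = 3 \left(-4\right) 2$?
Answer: $-106752$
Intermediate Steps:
$f = \frac{19}{4}$ ($f = 2 + \frac{1}{4} \cdot 11 = 2 + \frac{11}{4} = \frac{19}{4} \approx 4.75$)
$m = -24$ ($m = \left(-12\right) 2 = -24$)
$Z{\left(M \right)} = - 8 M$ ($Z{\left(M \right)} = - 4 \cdot 2 M = - 8 M$)
$s{\left(U \right)} = -2 + 2 U^{2}$ ($s{\left(U \right)} = \left(U^{2} + U^{2}\right) - 2 = 2 U^{2} - 2 = -2 + 2 U^{2}$)
$- 96 \left(s{\left(m \right)} + Z{\left(f \right)}\right) = - 96 \left(\left(-2 + 2 \left(-24\right)^{2}\right) - 38\right) = - 96 \left(\left(-2 + 2 \cdot 576\right) - 38\right) = - 96 \left(\left(-2 + 1152\right) - 38\right) = - 96 \left(1150 - 38\right) = \left(-96\right) 1112 = -106752$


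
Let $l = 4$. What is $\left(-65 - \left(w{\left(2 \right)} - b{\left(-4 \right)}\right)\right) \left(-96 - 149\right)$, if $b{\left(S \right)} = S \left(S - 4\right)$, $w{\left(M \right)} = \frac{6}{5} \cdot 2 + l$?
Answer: $9653$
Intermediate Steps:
$w{\left(M \right)} = \frac{32}{5}$ ($w{\left(M \right)} = \frac{6}{5} \cdot 2 + 4 = \frac{12}{5} + 4 = \frac{32}{5}$)
$b{\left(S \right)} = S \left(-4 + S\right)$
$\left(-65 - \left(w{\left(2 \right)} - b{\left(-4 \right)}\right)\right) \left(-96 - 149\right) = \left(-65 - \left(\frac{32}{5} - - 4 \left(-4 - 4\right)\right)\right) \left(-96 - 149\right) = \left(-65 - \left(\frac{32}{5} - \left(-4\right) \left(-8\right)\right)\right) \left(-245\right) = \left(-65 - \left(\frac{32}{5} - 32\right)\right) \left(-245\right) = \left(-65 - - \frac{128}{5}\right) \left(-245\right) = \left(-65 + \frac{128}{5}\right) \left(-245\right) = \left(- \frac{197}{5}\right) \left(-245\right) = 9653$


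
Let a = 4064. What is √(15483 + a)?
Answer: √19547 ≈ 139.81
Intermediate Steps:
√(15483 + a) = √(15483 + 4064) = √19547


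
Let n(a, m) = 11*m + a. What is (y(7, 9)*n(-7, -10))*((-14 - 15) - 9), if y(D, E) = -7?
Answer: -31122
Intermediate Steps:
n(a, m) = a + 11*m
(y(7, 9)*n(-7, -10))*((-14 - 15) - 9) = (-7*(-7 + 11*(-10)))*((-14 - 15) - 9) = (-7*(-7 - 110))*(-29 - 9) = -7*(-117)*(-38) = 819*(-38) = -31122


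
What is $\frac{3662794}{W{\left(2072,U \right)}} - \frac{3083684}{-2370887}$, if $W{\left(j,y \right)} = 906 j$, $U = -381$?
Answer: $\frac{7236430480483}{2225352472392} \approx 3.2518$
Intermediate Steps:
$\frac{3662794}{W{\left(2072,U \right)}} - \frac{3083684}{-2370887} = \frac{3662794}{906 \cdot 2072} - \frac{3083684}{-2370887} = \frac{3662794}{1877232} - - \frac{3083684}{2370887} = 3662794 \cdot \frac{1}{1877232} + \frac{3083684}{2370887} = \frac{1831397}{938616} + \frac{3083684}{2370887} = \frac{7236430480483}{2225352472392}$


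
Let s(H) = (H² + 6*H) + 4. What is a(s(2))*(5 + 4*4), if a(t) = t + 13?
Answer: 693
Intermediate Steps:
s(H) = 4 + H² + 6*H
a(t) = 13 + t
a(s(2))*(5 + 4*4) = (13 + (4 + 2² + 6*2))*(5 + 4*4) = (13 + (4 + 4 + 12))*(5 + 16) = (13 + 20)*21 = 33*21 = 693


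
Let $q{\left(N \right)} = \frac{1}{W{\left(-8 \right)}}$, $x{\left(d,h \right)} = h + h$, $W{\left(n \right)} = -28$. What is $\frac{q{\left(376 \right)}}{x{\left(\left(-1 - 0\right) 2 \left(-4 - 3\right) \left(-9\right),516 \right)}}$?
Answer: $- \frac{1}{28896} \approx -3.4607 \cdot 10^{-5}$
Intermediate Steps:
$x{\left(d,h \right)} = 2 h$
$q{\left(N \right)} = - \frac{1}{28}$ ($q{\left(N \right)} = \frac{1}{-28} = - \frac{1}{28}$)
$\frac{q{\left(376 \right)}}{x{\left(\left(-1 - 0\right) 2 \left(-4 - 3\right) \left(-9\right),516 \right)}} = - \frac{1}{28 \cdot 2 \cdot 516} = - \frac{1}{28 \cdot 1032} = \left(- \frac{1}{28}\right) \frac{1}{1032} = - \frac{1}{28896}$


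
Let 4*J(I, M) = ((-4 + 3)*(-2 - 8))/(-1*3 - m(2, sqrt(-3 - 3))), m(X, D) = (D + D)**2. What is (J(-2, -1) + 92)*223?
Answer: 862787/42 ≈ 20543.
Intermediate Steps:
m(X, D) = 4*D**2 (m(X, D) = (2*D)**2 = 4*D**2)
J(I, M) = 5/42 (J(I, M) = (((-4 + 3)*(-2 - 8))/(-1*3 - 4*(sqrt(-3 - 3))**2))/4 = ((-1*(-10))/(-3 - 4*(sqrt(-6))**2))/4 = (10/(-3 - 4*(I*sqrt(6))**2))/4 = (10/(-3 - 4*(-6)))/4 = (10/(-3 - 1*(-24)))/4 = (10/(-3 + 24))/4 = (10/21)/4 = (10*(1/21))/4 = (1/4)*(10/21) = 5/42)
(J(-2, -1) + 92)*223 = (5/42 + 92)*223 = (3869/42)*223 = 862787/42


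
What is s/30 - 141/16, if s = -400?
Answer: -1063/48 ≈ -22.146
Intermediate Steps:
s/30 - 141/16 = -400/30 - 141/16 = -400*1/30 - 141*1/16 = -40/3 - 141/16 = -1063/48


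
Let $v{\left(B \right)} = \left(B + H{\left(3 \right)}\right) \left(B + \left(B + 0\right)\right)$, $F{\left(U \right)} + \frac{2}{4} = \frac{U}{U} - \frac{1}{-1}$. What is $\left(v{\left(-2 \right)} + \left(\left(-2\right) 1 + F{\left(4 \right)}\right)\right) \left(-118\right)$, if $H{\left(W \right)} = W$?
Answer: $531$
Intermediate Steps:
$F{\left(U \right)} = \frac{3}{2}$ ($F{\left(U \right)} = - \frac{1}{2} + \left(\frac{U}{U} - \frac{1}{-1}\right) = - \frac{1}{2} + \left(1 - -1\right) = - \frac{1}{2} + \left(1 + 1\right) = - \frac{1}{2} + 2 = \frac{3}{2}$)
$v{\left(B \right)} = 2 B \left(3 + B\right)$ ($v{\left(B \right)} = \left(B + 3\right) \left(B + \left(B + 0\right)\right) = \left(3 + B\right) \left(B + B\right) = \left(3 + B\right) 2 B = 2 B \left(3 + B\right)$)
$\left(v{\left(-2 \right)} + \left(\left(-2\right) 1 + F{\left(4 \right)}\right)\right) \left(-118\right) = \left(2 \left(-2\right) \left(3 - 2\right) + \left(\left(-2\right) 1 + \frac{3}{2}\right)\right) \left(-118\right) = \left(2 \left(-2\right) 1 + \left(-2 + \frac{3}{2}\right)\right) \left(-118\right) = \left(-4 - \frac{1}{2}\right) \left(-118\right) = \left(- \frac{9}{2}\right) \left(-118\right) = 531$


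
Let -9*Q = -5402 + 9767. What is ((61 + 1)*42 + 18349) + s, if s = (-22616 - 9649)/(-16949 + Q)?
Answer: 365326867/17434 ≈ 20955.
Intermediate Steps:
Q = -485 (Q = -(-5402 + 9767)/9 = -⅑*4365 = -485)
s = 32265/17434 (s = (-22616 - 9649)/(-16949 - 485) = -32265/(-17434) = -32265*(-1/17434) = 32265/17434 ≈ 1.8507)
((61 + 1)*42 + 18349) + s = ((61 + 1)*42 + 18349) + 32265/17434 = (62*42 + 18349) + 32265/17434 = (2604 + 18349) + 32265/17434 = 20953 + 32265/17434 = 365326867/17434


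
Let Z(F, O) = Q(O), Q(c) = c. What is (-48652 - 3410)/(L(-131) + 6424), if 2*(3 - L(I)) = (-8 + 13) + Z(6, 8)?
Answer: -104124/12841 ≈ -8.1087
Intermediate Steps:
Z(F, O) = O
L(I) = -7/2 (L(I) = 3 - ((-8 + 13) + 8)/2 = 3 - (5 + 8)/2 = 3 - ½*13 = 3 - 13/2 = -7/2)
(-48652 - 3410)/(L(-131) + 6424) = (-48652 - 3410)/(-7/2 + 6424) = -52062/12841/2 = -52062*2/12841 = -104124/12841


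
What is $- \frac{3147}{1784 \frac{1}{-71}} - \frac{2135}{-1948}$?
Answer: $\frac{109766029}{868808} \approx 126.34$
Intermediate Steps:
$- \frac{3147}{1784 \frac{1}{-71}} - \frac{2135}{-1948} = - \frac{3147}{1784 \left(- \frac{1}{71}\right)} - - \frac{2135}{1948} = - \frac{3147}{- \frac{1784}{71}} + \frac{2135}{1948} = \left(-3147\right) \left(- \frac{71}{1784}\right) + \frac{2135}{1948} = \frac{223437}{1784} + \frac{2135}{1948} = \frac{109766029}{868808}$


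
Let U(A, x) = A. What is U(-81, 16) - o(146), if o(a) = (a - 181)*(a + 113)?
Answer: 8984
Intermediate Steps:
o(a) = (-181 + a)*(113 + a)
U(-81, 16) - o(146) = -81 - (-20453 + 146² - 68*146) = -81 - (-20453 + 21316 - 9928) = -81 - 1*(-9065) = -81 + 9065 = 8984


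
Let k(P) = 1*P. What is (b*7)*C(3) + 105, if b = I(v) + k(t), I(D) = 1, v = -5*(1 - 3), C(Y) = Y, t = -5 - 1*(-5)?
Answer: 126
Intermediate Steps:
t = 0 (t = -5 + 5 = 0)
k(P) = P
v = 10 (v = -5*(-2) = 10)
b = 1 (b = 1 + 0 = 1)
(b*7)*C(3) + 105 = (1*7)*3 + 105 = 7*3 + 105 = 21 + 105 = 126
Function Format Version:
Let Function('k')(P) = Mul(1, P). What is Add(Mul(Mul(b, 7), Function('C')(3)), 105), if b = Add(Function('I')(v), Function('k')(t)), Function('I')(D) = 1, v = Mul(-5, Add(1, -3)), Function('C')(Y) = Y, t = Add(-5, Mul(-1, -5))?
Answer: 126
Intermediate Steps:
t = 0 (t = Add(-5, 5) = 0)
Function('k')(P) = P
v = 10 (v = Mul(-5, -2) = 10)
b = 1 (b = Add(1, 0) = 1)
Add(Mul(Mul(b, 7), Function('C')(3)), 105) = Add(Mul(Mul(1, 7), 3), 105) = Add(Mul(7, 3), 105) = Add(21, 105) = 126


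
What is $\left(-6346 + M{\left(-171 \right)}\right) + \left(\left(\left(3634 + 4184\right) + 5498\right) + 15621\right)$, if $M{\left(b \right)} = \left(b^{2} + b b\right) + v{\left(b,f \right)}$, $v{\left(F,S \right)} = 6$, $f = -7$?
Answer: $81079$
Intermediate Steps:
$M{\left(b \right)} = 6 + 2 b^{2}$ ($M{\left(b \right)} = \left(b^{2} + b b\right) + 6 = \left(b^{2} + b^{2}\right) + 6 = 2 b^{2} + 6 = 6 + 2 b^{2}$)
$\left(-6346 + M{\left(-171 \right)}\right) + \left(\left(\left(3634 + 4184\right) + 5498\right) + 15621\right) = \left(-6346 + \left(6 + 2 \left(-171\right)^{2}\right)\right) + \left(\left(\left(3634 + 4184\right) + 5498\right) + 15621\right) = \left(-6346 + \left(6 + 2 \cdot 29241\right)\right) + \left(\left(7818 + 5498\right) + 15621\right) = \left(-6346 + \left(6 + 58482\right)\right) + \left(13316 + 15621\right) = \left(-6346 + 58488\right) + 28937 = 52142 + 28937 = 81079$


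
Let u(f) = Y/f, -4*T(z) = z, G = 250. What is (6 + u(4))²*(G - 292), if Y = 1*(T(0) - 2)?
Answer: -2541/2 ≈ -1270.5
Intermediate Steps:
T(z) = -z/4
Y = -2 (Y = 1*(-¼*0 - 2) = 1*(0 - 2) = 1*(-2) = -2)
u(f) = -2/f
(6 + u(4))²*(G - 292) = (6 - 2/4)²*(250 - 292) = (6 - 2*¼)²*(-42) = (6 - ½)²*(-42) = (11/2)²*(-42) = (121/4)*(-42) = -2541/2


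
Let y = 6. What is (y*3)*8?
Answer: 144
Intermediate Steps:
(y*3)*8 = (6*3)*8 = 18*8 = 144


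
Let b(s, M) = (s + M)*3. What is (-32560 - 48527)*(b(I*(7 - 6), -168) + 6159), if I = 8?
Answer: -460493073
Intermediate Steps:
b(s, M) = 3*M + 3*s (b(s, M) = (M + s)*3 = 3*M + 3*s)
(-32560 - 48527)*(b(I*(7 - 6), -168) + 6159) = (-32560 - 48527)*((3*(-168) + 3*(8*(7 - 6))) + 6159) = -81087*((-504 + 3*(8*1)) + 6159) = -81087*((-504 + 3*8) + 6159) = -81087*((-504 + 24) + 6159) = -81087*(-480 + 6159) = -81087*5679 = -460493073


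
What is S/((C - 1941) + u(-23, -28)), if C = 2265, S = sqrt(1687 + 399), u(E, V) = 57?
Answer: sqrt(2086)/381 ≈ 0.11988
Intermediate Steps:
S = sqrt(2086) ≈ 45.673
S/((C - 1941) + u(-23, -28)) = sqrt(2086)/((2265 - 1941) + 57) = sqrt(2086)/(324 + 57) = sqrt(2086)/381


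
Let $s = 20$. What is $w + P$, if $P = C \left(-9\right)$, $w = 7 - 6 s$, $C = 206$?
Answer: $-1967$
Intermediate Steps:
$w = -113$ ($w = 7 - 120 = -113$)
$P = -1854$ ($P = 206 \left(-9\right) = -1854$)
$w + P = -113 - 1854 = -1967$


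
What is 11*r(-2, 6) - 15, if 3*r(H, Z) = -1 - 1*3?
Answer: -89/3 ≈ -29.667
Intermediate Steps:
r(H, Z) = -4/3 (r(H, Z) = (-1 - 1*3)/3 = (-1 - 3)/3 = (⅓)*(-4) = -4/3)
11*r(-2, 6) - 15 = 11*(-4/3) - 15 = -44/3 - 15 = -89/3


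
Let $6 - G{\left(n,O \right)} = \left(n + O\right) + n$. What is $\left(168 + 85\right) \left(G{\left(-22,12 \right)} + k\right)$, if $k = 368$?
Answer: $102718$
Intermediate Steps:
$G{\left(n,O \right)} = 6 - O - 2 n$ ($G{\left(n,O \right)} = 6 - \left(\left(n + O\right) + n\right) = 6 - \left(\left(O + n\right) + n\right) = 6 - \left(O + 2 n\right) = 6 - O - 2 n$)
$\left(168 + 85\right) \left(G{\left(-22,12 \right)} + k\right) = \left(168 + 85\right) \left(\left(6 - 12 - -44\right) + 368\right) = 253 \left(\left(6 - 12 + 44\right) + 368\right) = 253 \left(38 + 368\right) = 253 \cdot 406 = 102718$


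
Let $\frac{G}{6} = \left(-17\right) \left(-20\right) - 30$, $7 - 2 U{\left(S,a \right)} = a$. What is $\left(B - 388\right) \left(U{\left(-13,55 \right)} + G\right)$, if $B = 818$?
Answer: $789480$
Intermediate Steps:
$U{\left(S,a \right)} = \frac{7}{2} - \frac{a}{2}$
$G = 1860$ ($G = 6 \left(\left(-17\right) \left(-20\right) - 30\right) = 6 \left(340 - 30\right) = 6 \cdot 310 = 1860$)
$\left(B - 388\right) \left(U{\left(-13,55 \right)} + G\right) = \left(818 - 388\right) \left(\left(\frac{7}{2} - \frac{55}{2}\right) + 1860\right) = 430 \left(\left(\frac{7}{2} - \frac{55}{2}\right) + 1860\right) = 430 \left(-24 + 1860\right) = 430 \cdot 1836 = 789480$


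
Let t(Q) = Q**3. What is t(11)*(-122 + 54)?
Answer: -90508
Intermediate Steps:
t(11)*(-122 + 54) = 11**3*(-122 + 54) = 1331*(-68) = -90508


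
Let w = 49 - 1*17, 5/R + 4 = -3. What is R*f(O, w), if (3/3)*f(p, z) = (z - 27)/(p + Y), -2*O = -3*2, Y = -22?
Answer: 25/133 ≈ 0.18797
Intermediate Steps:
R = -5/7 (R = 5/(-4 - 3) = 5/(-7) = 5*(-⅐) = -5/7 ≈ -0.71429)
O = 3 (O = -(-3)*2/2 = -½*(-6) = 3)
w = 32 (w = 49 - 17 = 32)
f(p, z) = (-27 + z)/(-22 + p) (f(p, z) = (z - 27)/(p - 22) = (-27 + z)/(-22 + p))
R*f(O, w) = -5*(-27 + 32)/(7*(-22 + 3)) = -5*5/(7*(-19)) = -(-5)*5/133 = -5/7*(-5/19) = 25/133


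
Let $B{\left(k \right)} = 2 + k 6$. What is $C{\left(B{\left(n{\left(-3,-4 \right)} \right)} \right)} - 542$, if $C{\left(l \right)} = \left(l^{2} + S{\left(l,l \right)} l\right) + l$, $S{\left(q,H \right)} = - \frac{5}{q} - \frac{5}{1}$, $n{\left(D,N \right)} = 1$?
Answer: $-515$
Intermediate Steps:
$S{\left(q,H \right)} = -5 - \frac{5}{q}$ ($S{\left(q,H \right)} = - \frac{5}{q} - 5 = -5 - \frac{5}{q}$)
$B{\left(k \right)} = 2 + 6 k$
$C{\left(l \right)} = l + l^{2} + l \left(-5 - \frac{5}{l}\right)$ ($C{\left(l \right)} = \left(l^{2} + \left(-5 - \frac{5}{l}\right) l\right) + l = \left(l^{2} + l \left(-5 - \frac{5}{l}\right)\right) + l = l + l^{2} + l \left(-5 - \frac{5}{l}\right)$)
$C{\left(B{\left(n{\left(-3,-4 \right)} \right)} \right)} - 542 = \left(-5 + \left(2 + 6 \cdot 1\right) \left(-4 + \left(2 + 6 \cdot 1\right)\right)\right) - 542 = \left(-5 + \left(2 + 6\right) \left(-4 + \left(2 + 6\right)\right)\right) - 542 = \left(-5 + 8 \left(-4 + 8\right)\right) - 542 = \left(-5 + 8 \cdot 4\right) - 542 = \left(-5 + 32\right) - 542 = 27 - 542 = -515$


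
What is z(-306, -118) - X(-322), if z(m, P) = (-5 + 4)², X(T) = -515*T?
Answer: -165829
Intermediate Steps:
z(m, P) = 1 (z(m, P) = (-1)² = 1)
z(-306, -118) - X(-322) = 1 - (-515)*(-322) = 1 - 1*165830 = 1 - 165830 = -165829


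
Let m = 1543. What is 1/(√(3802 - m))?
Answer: √251/753 ≈ 0.021040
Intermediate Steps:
1/(√(3802 - m)) = 1/(√(3802 - 1*1543)) = 1/(√(3802 - 1543)) = 1/(√2259) = 1/(3*√251) = √251/753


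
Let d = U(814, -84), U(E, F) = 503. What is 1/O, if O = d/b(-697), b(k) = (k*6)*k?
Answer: 2914854/503 ≈ 5794.9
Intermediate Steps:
b(k) = 6*k**2 (b(k) = (6*k)*k = 6*k**2)
d = 503
O = 503/2914854 (O = 503/((6*(-697)**2)) = 503/((6*485809)) = 503/2914854 ≈ 0.00017256)
1/O = 1/(503/2914854) = 2914854/503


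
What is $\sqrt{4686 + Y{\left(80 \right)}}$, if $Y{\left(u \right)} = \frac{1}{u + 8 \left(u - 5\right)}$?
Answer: $\frac{\sqrt{541701770}}{340} \approx 68.454$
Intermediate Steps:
$Y{\left(u \right)} = \frac{1}{-40 + 9 u}$ ($Y{\left(u \right)} = \frac{1}{u + 8 \left(-5 + u\right)} = \frac{1}{u + \left(-40 + 8 u\right)} = \frac{1}{-40 + 9 u}$)
$\sqrt{4686 + Y{\left(80 \right)}} = \sqrt{4686 + \frac{1}{-40 + 9 \cdot 80}} = \sqrt{4686 + \frac{1}{-40 + 720}} = \sqrt{4686 + \frac{1}{680}} = \sqrt{\frac{3186481}{680}} = \frac{\sqrt{541701770}}{340}$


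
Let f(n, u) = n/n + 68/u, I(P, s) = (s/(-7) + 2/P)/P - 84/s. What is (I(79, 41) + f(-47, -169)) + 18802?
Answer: 5691039588036/302707223 ≈ 18800.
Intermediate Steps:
I(P, s) = -84/s + (2/P - s/7)/P (I(P, s) = (s*(-⅐) + 2/P)/P - 84/s = (-s/7 + 2/P)/P - 84/s = (2/P - s/7)/P - 84/s = -84/s + (2/P - s/7)/P)
f(n, u) = 1 + 68/u
(I(79, 41) + f(-47, -169)) + 18802 = ((-84/41 + 2/79² - ⅐*41/79) + (68 - 169)/(-169)) + 18802 = ((-84*1/41 + 2*(1/6241) - ⅐*41*1/79) - 1/169*(-101)) + 18802 = ((-84/41 + 2/6241 - 41/553) + 101/169) + 18802 = (-3801933/1791167 + 101/169) + 18802 = -461618810/302707223 + 18802 = 5691039588036/302707223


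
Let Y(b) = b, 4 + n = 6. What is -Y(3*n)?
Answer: -6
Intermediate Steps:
n = 2 (n = -4 + 6 = 2)
-Y(3*n) = -3*2 = -1*6 = -6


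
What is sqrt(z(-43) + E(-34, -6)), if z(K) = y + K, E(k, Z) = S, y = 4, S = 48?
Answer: 3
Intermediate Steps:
E(k, Z) = 48
z(K) = 4 + K
sqrt(z(-43) + E(-34, -6)) = sqrt((4 - 43) + 48) = sqrt(-39 + 48) = sqrt(9) = 3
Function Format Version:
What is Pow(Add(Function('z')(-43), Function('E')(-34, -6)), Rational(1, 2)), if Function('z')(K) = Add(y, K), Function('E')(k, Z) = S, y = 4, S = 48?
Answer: 3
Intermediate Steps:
Function('E')(k, Z) = 48
Function('z')(K) = Add(4, K)
Pow(Add(Function('z')(-43), Function('E')(-34, -6)), Rational(1, 2)) = Pow(Add(Add(4, -43), 48), Rational(1, 2)) = Pow(Add(-39, 48), Rational(1, 2)) = Pow(9, Rational(1, 2)) = 3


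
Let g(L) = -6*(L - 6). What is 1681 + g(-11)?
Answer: 1783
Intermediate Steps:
g(L) = 36 - 6*L (g(L) = -6*(-6 + L) = 36 - 6*L)
1681 + g(-11) = 1681 + (36 - 6*(-11)) = 1681 + (36 + 66) = 1681 + 102 = 1783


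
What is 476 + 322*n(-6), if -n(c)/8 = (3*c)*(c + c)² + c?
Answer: 6692924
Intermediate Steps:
n(c) = -96*c³ - 8*c (n(c) = -8*((3*c)*(c + c)² + c) = -8*((3*c)*(2*c)² + c) = -8*((3*c)*(4*c²) + c) = -8*(12*c³ + c) = -8*(c + 12*c³) = -96*c³ - 8*c)
476 + 322*n(-6) = 476 + 322*(-96*(-6)³ - 8*(-6)) = 476 + 322*(-96*(-216) + 48) = 476 + 322*(20736 + 48) = 476 + 322*20784 = 476 + 6692448 = 6692924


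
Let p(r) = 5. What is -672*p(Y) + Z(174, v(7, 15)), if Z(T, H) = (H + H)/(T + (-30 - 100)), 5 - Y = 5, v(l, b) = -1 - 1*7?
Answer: -36964/11 ≈ -3360.4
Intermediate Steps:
v(l, b) = -8 (v(l, b) = -1 - 7 = -8)
Y = 0 (Y = 5 - 1*5 = 5 - 5 = 0)
Z(T, H) = 2*H/(-130 + T) (Z(T, H) = (2*H)/(T - 130) = (2*H)/(-130 + T) = 2*H/(-130 + T))
-672*p(Y) + Z(174, v(7, 15)) = -672*5 + 2*(-8)/(-130 + 174) = -3360 + 2*(-8)/44 = -3360 + 2*(-8)*(1/44) = -3360 - 4/11 = -36964/11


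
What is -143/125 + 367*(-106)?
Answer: -4862893/125 ≈ -38903.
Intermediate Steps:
-143/125 + 367*(-106) = -143*1/125 - 38902 = -143/125 - 38902 = -4862893/125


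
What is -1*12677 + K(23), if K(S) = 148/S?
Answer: -291423/23 ≈ -12671.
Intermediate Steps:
-1*12677 + K(23) = -1*12677 + 148/23 = -12677 + 148*(1/23) = -12677 + 148/23 = -291423/23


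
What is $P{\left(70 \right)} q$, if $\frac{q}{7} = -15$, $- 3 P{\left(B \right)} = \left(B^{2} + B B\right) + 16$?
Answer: $343560$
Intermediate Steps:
$P{\left(B \right)} = - \frac{16}{3} - \frac{2 B^{2}}{3}$ ($P{\left(B \right)} = - \frac{\left(B^{2} + B B\right) + 16}{3} = - \frac{\left(B^{2} + B^{2}\right) + 16}{3} = - \frac{2 B^{2} + 16}{3} = - \frac{16 + 2 B^{2}}{3} = - \frac{16}{3} - \frac{2 B^{2}}{3}$)
$q = -105$ ($q = 7 \left(-15\right) = -105$)
$P{\left(70 \right)} q = \left(- \frac{16}{3} - \frac{2 \cdot 70^{2}}{3}\right) \left(-105\right) = \left(- \frac{16}{3} - \frac{9800}{3}\right) \left(-105\right) = \left(-3272\right) \left(-105\right) = 343560$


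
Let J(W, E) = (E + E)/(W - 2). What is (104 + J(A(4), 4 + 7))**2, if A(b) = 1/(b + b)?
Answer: 1915456/225 ≈ 8513.1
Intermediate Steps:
A(b) = 1/(2*b)
J(W, E) = 2*E/(-2 + W) (J(W, E) = (2*E)/(-2 + W) = 2*E/(-2 + W))
(104 + J(A(4), 4 + 7))**2 = (104 + 2*(4 + 7)/(-2 + (1/2)/4))**2 = (104 + 2*11/(-2 + (1/2)*(1/4)))**2 = (104 + 2*11/(-2 + 1/8))**2 = (104 + 2*11/(-15/8))**2 = (104 + 2*11*(-8/15))**2 = (104 - 176/15)**2 = (1384/15)**2 = 1915456/225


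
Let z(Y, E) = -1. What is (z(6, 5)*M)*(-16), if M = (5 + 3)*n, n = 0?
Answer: 0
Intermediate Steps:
M = 0 (M = (5 + 3)*0 = 8*0 = 0)
(z(6, 5)*M)*(-16) = -1*0*(-16) = 0*(-16) = 0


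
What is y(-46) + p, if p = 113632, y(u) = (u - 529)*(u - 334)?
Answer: 332132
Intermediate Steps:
y(u) = (-529 + u)*(-334 + u)
y(-46) + p = (176686 + (-46)² - 863*(-46)) + 113632 = (176686 + 2116 + 39698) + 113632 = 218500 + 113632 = 332132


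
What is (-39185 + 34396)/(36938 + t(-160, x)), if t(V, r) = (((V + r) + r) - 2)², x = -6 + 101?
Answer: -4789/37722 ≈ -0.12696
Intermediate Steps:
x = 95
t(V, r) = (-2 + V + 2*r)² (t(V, r) = ((V + 2*r) - 2)² = (-2 + V + 2*r)²)
(-39185 + 34396)/(36938 + t(-160, x)) = (-39185 + 34396)/(36938 + (-2 - 160 + 2*95)²) = -4789/(36938 + (-2 - 160 + 190)²) = -4789/(36938 + 28²) = -4789/(36938 + 784) = -4789/37722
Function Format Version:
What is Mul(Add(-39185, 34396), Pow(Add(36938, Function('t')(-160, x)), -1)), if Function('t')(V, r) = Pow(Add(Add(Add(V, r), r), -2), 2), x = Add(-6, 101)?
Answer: Rational(-4789, 37722) ≈ -0.12696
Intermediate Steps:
x = 95
Function('t')(V, r) = Pow(Add(-2, V, Mul(2, r)), 2) (Function('t')(V, r) = Pow(Add(Add(V, Mul(2, r)), -2), 2) = Pow(Add(-2, V, Mul(2, r)), 2))
Mul(Add(-39185, 34396), Pow(Add(36938, Function('t')(-160, x)), -1)) = Mul(Add(-39185, 34396), Pow(Add(36938, Pow(Add(-2, -160, Mul(2, 95)), 2)), -1)) = Mul(-4789, Pow(Add(36938, Pow(Add(-2, -160, 190), 2)), -1)) = Mul(-4789, Pow(Add(36938, Pow(28, 2)), -1)) = Mul(-4789, Pow(Add(36938, 784), -1)) = Mul(-4789, Pow(37722, -1)) = Mul(-4789, Rational(1, 37722)) = Rational(-4789, 37722)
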